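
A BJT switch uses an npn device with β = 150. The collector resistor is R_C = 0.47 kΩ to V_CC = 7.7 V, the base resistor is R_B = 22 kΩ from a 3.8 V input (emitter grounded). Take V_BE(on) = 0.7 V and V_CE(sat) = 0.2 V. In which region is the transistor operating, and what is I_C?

Assume active: I_B = (3.8 − 0.7)/22 = 0.141 mA, giving I_C = β·I_B = 21.1 mA.
But then V_CE = 7.7 − 21.1×0.47 = -2.23 V < V_CE(sat) = 0.2 V — impossible in the active region.
So the transistor is saturated. With V_CE = 0.2 V, I_C = (V_CC − 0.2)/R_C = 7.5/0.47 = 16 mA.
Check: β·I_B = 21.1 mA > I_C = 16 mA, confirming saturation.

saturation; I_C ≈ 16 mA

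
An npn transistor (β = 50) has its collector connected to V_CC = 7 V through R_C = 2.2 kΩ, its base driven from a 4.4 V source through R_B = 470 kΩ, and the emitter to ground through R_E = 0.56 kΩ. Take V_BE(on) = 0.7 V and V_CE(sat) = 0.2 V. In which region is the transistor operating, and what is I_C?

active; I_C ≈ 0.37 mA

Assume active. Base-emitter loop: I_B = (V_BB − V_BE)/(R_B + (β+1)R_E) = (4.4 − 0.7)/(470 + 51×0.56) = 0.00742 mA.
I_C = β·I_B = 50×0.00742 = 0.371 mA.
V_CE = V_CC − I_C·R_C − I_E·R_E = 7 − 0.371×2.2 − 0.378×0.56 = 5.97 V > V_CE(sat), so the active-region assumption holds.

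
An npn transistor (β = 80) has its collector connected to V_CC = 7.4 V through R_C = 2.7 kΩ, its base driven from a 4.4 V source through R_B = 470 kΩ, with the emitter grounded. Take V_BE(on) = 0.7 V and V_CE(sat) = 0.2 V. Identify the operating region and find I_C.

active; I_C ≈ 0.63 mA

Assume active. Base-emitter loop: I_B = (V_BB − V_BE)/R_B = (4.4 − 0.7)/470 = 0.00787 mA.
I_C = β·I_B = 80×0.00787 = 0.63 mA.
V_CE = V_CC − I_C·R_C = 7.4 − 0.63×2.7 = 5.7 V > V_CE(sat), so the active-region assumption holds.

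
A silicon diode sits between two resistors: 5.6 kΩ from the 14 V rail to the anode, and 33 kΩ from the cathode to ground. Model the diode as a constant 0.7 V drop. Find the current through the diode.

The two resistors are in series with the diode, so KVL gives 14 = I·5.6 + 0.7 + I·33.
I = (14 − 0.7) / (5.6 + 33) kΩ = 13.3 / 38.6 = 0.345 mA.

I ≈ 0.34 mA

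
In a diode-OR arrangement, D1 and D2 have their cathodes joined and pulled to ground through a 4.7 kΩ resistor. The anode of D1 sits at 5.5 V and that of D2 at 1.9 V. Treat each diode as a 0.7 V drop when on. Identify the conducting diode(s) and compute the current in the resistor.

Only D1 conducts; I_R ≈ 1 mA

Assume both conduct. Then node N would need to be at both 5.5−0.7 = 4.8 V and 1.9−0.7 = 1.2 V, which is impossible.
Assume only D1 conducts: V_N = 5.5 − 0.7 = 4.8 V, so I_R = 4.8/4.7 = 1.02 mA.
Check D2: its anode-to-cathode voltage is 1.9 − 4.8 = -2.9 V < 0.7 V, so it is off. The assumption is consistent.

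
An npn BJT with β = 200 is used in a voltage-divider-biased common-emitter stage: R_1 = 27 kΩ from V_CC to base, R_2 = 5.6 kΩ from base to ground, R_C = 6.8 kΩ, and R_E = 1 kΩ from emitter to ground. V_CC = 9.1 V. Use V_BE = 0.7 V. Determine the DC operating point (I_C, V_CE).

Thevenize the base divider: V_Th = V_CC·R_2/(R_1+R_2) = 9.1×5.6/32.6 = 1.56 V, R_Th = R_1‖R_2 = 4.64 kΩ.
Base-emitter loop: V_Th = I_B·R_Th + V_BE + (β+1)I_B·R_E, so I_B = (1.56 − 0.7) / (4.64 + 201×1) = 0.0042 mA.
I_C = β·I_B = 200×0.0042 = 0.84 mA, and I_E = (β+1)I_B = 0.844 mA.
V_CE = V_CC − I_C·R_C − I_E·R_E = 9.1 − 0.84×6.8 − 0.844×1 = 2.55 V.
V_CE = 2.55 V > 0.2 V confirms active-region operation.

I_C ≈ 0.84 mA, V_CE ≈ 2.5 V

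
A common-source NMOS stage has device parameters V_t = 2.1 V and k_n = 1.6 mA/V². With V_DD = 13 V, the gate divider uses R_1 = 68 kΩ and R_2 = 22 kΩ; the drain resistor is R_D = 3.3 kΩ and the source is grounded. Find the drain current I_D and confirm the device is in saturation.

V_G = V_DD·R_2/(R_1+R_2) = 13×22/90 = 3.18 V. With the source grounded, V_GS = V_G = 3.18 V.
Assume saturation: I_D = (k_n/2)(V_GS − V_t)² = (1.6/2)×(3.18 − 2.1)² = 0.8×1.08² = 0.929 mA.
V_DS = V_DD − I_D·R_D = 13 − 0.929×3.3 = 9.93 V.
Saturation requires V_DS ≥ V_GS − V_t = 1.08 V; 9.93 ≥ 1.08 ✓.

I_D ≈ 0.93 mA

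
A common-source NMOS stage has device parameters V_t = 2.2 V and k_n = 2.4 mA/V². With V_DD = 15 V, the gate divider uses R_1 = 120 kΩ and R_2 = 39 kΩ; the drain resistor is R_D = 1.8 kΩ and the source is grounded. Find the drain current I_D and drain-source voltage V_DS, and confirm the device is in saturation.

I_D ≈ 2.6 mA, V_DS ≈ 10 V

V_G = V_DD·R_2/(R_1+R_2) = 15×39/159 = 3.68 V. With the source grounded, V_GS = V_G = 3.68 V.
Assume saturation: I_D = (k_n/2)(V_GS − V_t)² = (2.4/2)×(3.68 − 2.2)² = 1.2×1.48² = 2.63 mA.
V_DS = V_DD − I_D·R_D = 15 − 2.63×1.8 = 10.3 V.
Saturation requires V_DS ≥ V_GS − V_t = 1.48 V; 10.3 ≥ 1.48 ✓.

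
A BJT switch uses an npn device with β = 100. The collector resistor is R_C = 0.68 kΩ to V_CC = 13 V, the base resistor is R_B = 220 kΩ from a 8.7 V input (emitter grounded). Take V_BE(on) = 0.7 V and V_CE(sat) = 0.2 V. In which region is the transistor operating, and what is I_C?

Assume active. Base-emitter loop: I_B = (V_BB − V_BE)/R_B = (8.7 − 0.7)/220 = 0.0364 mA.
I_C = β·I_B = 100×0.0364 = 3.64 mA.
V_CE = V_CC − I_C·R_C = 13 − 3.64×0.68 = 10.5 V > V_CE(sat), so the active-region assumption holds.

active; I_C ≈ 3.6 mA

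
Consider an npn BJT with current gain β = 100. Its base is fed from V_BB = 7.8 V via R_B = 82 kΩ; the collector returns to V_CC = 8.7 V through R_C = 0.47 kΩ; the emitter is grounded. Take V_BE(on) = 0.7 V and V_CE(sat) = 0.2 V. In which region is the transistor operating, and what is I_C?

active; I_C ≈ 8.7 mA

Assume active. Base-emitter loop: I_B = (V_BB − V_BE)/R_B = (7.8 − 0.7)/82 = 0.0866 mA.
I_C = β·I_B = 100×0.0866 = 8.66 mA.
V_CE = V_CC − I_C·R_C = 8.7 − 8.66×0.47 = 4.63 V > V_CE(sat), so the active-region assumption holds.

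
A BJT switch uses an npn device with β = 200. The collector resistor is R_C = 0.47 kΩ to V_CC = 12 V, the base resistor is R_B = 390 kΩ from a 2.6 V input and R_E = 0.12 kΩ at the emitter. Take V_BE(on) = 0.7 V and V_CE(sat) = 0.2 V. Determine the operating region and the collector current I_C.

active; I_C ≈ 0.92 mA

Assume active. Base-emitter loop: I_B = (V_BB − V_BE)/(R_B + (β+1)R_E) = (2.6 − 0.7)/(390 + 201×0.12) = 0.00459 mA.
I_C = β·I_B = 200×0.00459 = 0.918 mA.
V_CE = V_CC − I_C·R_C − I_E·R_E = 12 − 0.918×0.47 − 0.922×0.12 = 11.5 V > V_CE(sat), so the active-region assumption holds.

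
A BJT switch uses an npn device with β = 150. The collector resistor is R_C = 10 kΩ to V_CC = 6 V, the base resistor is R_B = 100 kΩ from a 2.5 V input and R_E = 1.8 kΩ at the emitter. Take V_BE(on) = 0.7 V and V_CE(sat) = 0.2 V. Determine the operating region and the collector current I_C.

Assume active: I_B = (2.5 − 0.7)/(100 + 151×1.8) = 0.00484 mA, I_C = β·I_B = 0.726 mA.
Then V_CE = 6 − 0.726×10 − 0.731×1.8 = -2.58 V < 0.2 V — the active assumption fails.
Re-solve with V_CE = 0.2 V. KCL at the emitter: V_E/R_E = (V_BB−0.7−V_E)/R_B + (V_CC−0.2−V_E)/R_C, giving V_E = 0.898 V.
I_C = (V_CC − 0.2 − V_E)/R_C = (5.8 − 0.898)/10 = 0.49 mA.
Check: I_B = (1.8 − 0.898)/100 = 0.00902 mA, and β·I_B = 1.35 mA > I_C, confirming saturation.

saturation; I_C ≈ 0.49 mA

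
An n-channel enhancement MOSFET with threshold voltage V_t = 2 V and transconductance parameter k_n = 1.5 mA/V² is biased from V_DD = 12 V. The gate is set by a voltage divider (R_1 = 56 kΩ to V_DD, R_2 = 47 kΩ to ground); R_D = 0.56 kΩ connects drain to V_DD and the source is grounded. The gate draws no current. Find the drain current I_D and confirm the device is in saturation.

V_G = V_DD·R_2/(R_1+R_2) = 12×47/103 = 5.48 V. With the source grounded, V_GS = V_G = 5.48 V.
Assume saturation: I_D = (k_n/2)(V_GS − V_t)² = (1.5/2)×(5.48 − 2)² = 0.75×3.48² = 9.06 mA.
V_DS = V_DD − I_D·R_D = 12 − 9.06×0.56 = 6.93 V.
Saturation requires V_DS ≥ V_GS − V_t = 3.48 V; 6.93 ≥ 3.48 ✓.

I_D ≈ 9.1 mA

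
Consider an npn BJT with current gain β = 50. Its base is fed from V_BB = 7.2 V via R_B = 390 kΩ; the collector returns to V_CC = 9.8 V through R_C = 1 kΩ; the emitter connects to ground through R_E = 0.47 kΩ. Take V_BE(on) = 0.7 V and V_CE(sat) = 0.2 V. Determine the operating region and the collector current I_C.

Assume active. Base-emitter loop: I_B = (V_BB − V_BE)/(R_B + (β+1)R_E) = (7.2 − 0.7)/(390 + 51×0.47) = 0.0157 mA.
I_C = β·I_B = 50×0.0157 = 0.785 mA.
V_CE = V_CC − I_C·R_C − I_E·R_E = 9.8 − 0.785×1 − 0.801×0.47 = 8.64 V > V_CE(sat), so the active-region assumption holds.

active; I_C ≈ 0.79 mA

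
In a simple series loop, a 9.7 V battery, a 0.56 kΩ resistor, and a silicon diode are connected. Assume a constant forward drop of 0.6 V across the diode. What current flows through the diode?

I ≈ 16 mA

KVL around the loop: 9.7 = V_D + I·R = 0.6 + I × 0.56 kΩ.
So I = (9.7 − 0.6) / 0.56 kΩ = 9.1 / 0.56 = 16.2 mA.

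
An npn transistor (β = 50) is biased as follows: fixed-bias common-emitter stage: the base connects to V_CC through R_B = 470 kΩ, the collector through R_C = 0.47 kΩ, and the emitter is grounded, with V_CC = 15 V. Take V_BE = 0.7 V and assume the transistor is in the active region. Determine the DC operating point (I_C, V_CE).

I_C ≈ 1.5 mA, V_CE ≈ 14 V

Base loop: V_CC = I_B·R_B + V_BE, so I_B = (15 − 0.7)/470 kΩ = 0.0304 mA.
In the active region I_C = β·I_B = 50 × 0.0304 = 1.52 mA.
Collector loop: V_CE = V_CC − I_C·R_C = 15 − 1.52×0.47 = 14.3 V.
Since V_CE = 14.3 V > V_CE(sat) ≈ 0.2 V, the transistor is in the active region as assumed.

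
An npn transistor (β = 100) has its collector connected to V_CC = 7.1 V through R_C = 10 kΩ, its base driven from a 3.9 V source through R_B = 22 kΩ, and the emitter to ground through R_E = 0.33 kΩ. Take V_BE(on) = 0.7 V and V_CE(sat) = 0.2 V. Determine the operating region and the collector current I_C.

Assume active: I_B = (3.9 − 0.7)/(22 + 101×0.33) = 0.0578 mA, I_C = β·I_B = 5.78 mA.
Then V_CE = 7.1 − 5.78×10 − 5.84×0.33 = -52.7 V < 0.2 V — the active assumption fails.
Re-solve with V_CE = 0.2 V. KCL at the emitter: V_E/R_E = (V_BB−0.7−V_E)/R_B + (V_CC−0.2−V_E)/R_C, giving V_E = 0.263 V.
I_C = (V_CC − 0.2 − V_E)/R_C = (6.9 − 0.263)/10 = 0.664 mA.
Check: I_B = (3.2 − 0.263)/22 = 0.133 mA, and β·I_B = 13.3 mA > I_C, confirming saturation.

saturation; I_C ≈ 0.66 mA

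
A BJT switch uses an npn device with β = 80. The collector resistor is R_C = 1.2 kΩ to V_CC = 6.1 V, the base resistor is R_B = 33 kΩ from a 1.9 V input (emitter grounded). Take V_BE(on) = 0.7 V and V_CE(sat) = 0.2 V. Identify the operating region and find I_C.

active; I_C ≈ 2.9 mA

Assume active. Base-emitter loop: I_B = (V_BB − V_BE)/R_B = (1.9 − 0.7)/33 = 0.0364 mA.
I_C = β·I_B = 80×0.0364 = 2.91 mA.
V_CE = V_CC − I_C·R_C = 6.1 − 2.91×1.2 = 2.61 V > V_CE(sat), so the active-region assumption holds.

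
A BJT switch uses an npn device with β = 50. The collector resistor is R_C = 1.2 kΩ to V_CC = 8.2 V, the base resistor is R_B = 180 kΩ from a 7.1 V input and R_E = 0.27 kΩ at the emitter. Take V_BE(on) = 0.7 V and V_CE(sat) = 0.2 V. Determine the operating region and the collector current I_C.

active; I_C ≈ 1.7 mA

Assume active. Base-emitter loop: I_B = (V_BB − V_BE)/(R_B + (β+1)R_E) = (7.1 − 0.7)/(180 + 51×0.27) = 0.033 mA.
I_C = β·I_B = 50×0.033 = 1.65 mA.
V_CE = V_CC − I_C·R_C − I_E·R_E = 8.2 − 1.65×1.2 − 1.68×0.27 = 5.76 V > V_CE(sat), so the active-region assumption holds.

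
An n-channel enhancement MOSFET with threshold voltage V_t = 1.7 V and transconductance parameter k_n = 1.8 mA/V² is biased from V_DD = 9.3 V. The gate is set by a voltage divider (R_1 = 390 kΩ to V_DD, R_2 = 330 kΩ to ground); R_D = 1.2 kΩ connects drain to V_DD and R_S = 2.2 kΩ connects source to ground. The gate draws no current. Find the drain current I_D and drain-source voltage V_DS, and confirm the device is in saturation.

I_D ≈ 0.75 mA, V_DS ≈ 6.8 V

V_G = V_DD·R_2/(R_1+R_2) = 9.3×330/720 = 4.26 V.
Assume saturation: I_D = (k_n/2)(V_GS − V_t)² with V_GS = V_G − I_D·R_S = 4.26 − 2.2·I_D.
Substituting gives 4.36·I_D² − 11.1·I_D + 5.91 = 0, with roots I_D = 0.75 or 1.81 mA.
The root I_D = 1.81 mA gives V_GS = 0.282 V ≤ V_t, so take I_D = 0.75 mA.
Then V_GS = 2.61 V and V_DS = V_DD − I_D(R_D+R_S) = 9.3 − 0.75×3.4 = 6.75 V.
Saturation requires V_DS ≥ V_GS − V_t = 0.913 V; 6.75 ≥ 0.913 ✓.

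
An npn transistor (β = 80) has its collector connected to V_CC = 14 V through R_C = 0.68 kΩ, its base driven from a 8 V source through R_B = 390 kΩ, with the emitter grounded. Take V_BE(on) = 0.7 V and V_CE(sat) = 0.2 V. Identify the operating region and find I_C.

Assume active. Base-emitter loop: I_B = (V_BB − V_BE)/R_B = (8 − 0.7)/390 = 0.0187 mA.
I_C = β·I_B = 80×0.0187 = 1.5 mA.
V_CE = V_CC − I_C·R_C = 14 − 1.5×0.68 = 13 V > V_CE(sat), so the active-region assumption holds.

active; I_C ≈ 1.5 mA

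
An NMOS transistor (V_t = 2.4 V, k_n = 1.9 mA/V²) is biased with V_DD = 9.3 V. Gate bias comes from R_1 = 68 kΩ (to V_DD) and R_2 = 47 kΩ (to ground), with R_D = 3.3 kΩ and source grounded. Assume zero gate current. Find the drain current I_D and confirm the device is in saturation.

V_G = V_DD·R_2/(R_1+R_2) = 9.3×47/115 = 3.8 V. With the source grounded, V_GS = V_G = 3.8 V.
Assume saturation: I_D = (k_n/2)(V_GS − V_t)² = (1.9/2)×(3.8 − 2.4)² = 0.95×1.4² = 1.86 mA.
V_DS = V_DD − I_D·R_D = 9.3 − 1.86×3.3 = 3.15 V.
Saturation requires V_DS ≥ V_GS − V_t = 1.4 V; 3.15 ≥ 1.4 ✓.

I_D ≈ 1.9 mA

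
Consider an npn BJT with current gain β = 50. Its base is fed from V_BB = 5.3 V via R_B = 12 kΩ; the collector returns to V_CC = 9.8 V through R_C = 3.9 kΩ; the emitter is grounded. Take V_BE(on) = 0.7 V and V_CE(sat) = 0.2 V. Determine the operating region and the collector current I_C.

saturation; I_C ≈ 2.5 mA

Assume active: I_B = (5.3 − 0.7)/12 = 0.383 mA, giving I_C = β·I_B = 19.2 mA.
But then V_CE = 9.8 − 19.2×3.9 = -64.9 V < V_CE(sat) = 0.2 V — impossible in the active region.
So the transistor is saturated. With V_CE = 0.2 V, I_C = (V_CC − 0.2)/R_C = 9.6/3.9 = 2.46 mA.
Check: β·I_B = 19.2 mA > I_C = 2.46 mA, confirming saturation.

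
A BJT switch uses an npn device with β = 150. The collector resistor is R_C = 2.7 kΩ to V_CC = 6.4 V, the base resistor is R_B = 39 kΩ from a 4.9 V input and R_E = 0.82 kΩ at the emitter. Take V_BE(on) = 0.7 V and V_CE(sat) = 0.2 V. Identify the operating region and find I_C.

Assume active: I_B = (4.9 − 0.7)/(39 + 151×0.82) = 0.0258 mA, I_C = β·I_B = 3.87 mA.
Then V_CE = 6.4 − 3.87×2.7 − 3.9×0.82 = -7.24 V < 0.2 V — the active assumption fails.
Re-solve with V_CE = 0.2 V. KCL at the emitter: V_E/R_E = (V_BB−0.7−V_E)/R_B + (V_CC−0.2−V_E)/R_C, giving V_E = 1.49 V.
I_C = (V_CC − 0.2 − V_E)/R_C = (6.2 − 1.49)/2.7 = 1.75 mA.
Check: I_B = (4.2 − 1.49)/39 = 0.0695 mA, and β·I_B = 10.4 mA > I_C, confirming saturation.

saturation; I_C ≈ 1.7 mA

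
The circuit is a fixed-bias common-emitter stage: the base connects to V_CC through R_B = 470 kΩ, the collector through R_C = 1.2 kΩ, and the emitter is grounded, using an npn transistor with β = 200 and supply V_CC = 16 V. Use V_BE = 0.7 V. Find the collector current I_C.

Base loop: V_CC = I_B·R_B + V_BE, so I_B = (16 − 0.7)/470 kΩ = 0.0326 mA.
In the active region I_C = β·I_B = 200 × 0.0326 = 6.51 mA.
Collector loop: V_CE = V_CC − I_C·R_C = 16 − 6.51×1.2 = 8.19 V.
Since V_CE = 8.19 V > V_CE(sat) ≈ 0.2 V, the transistor is in the active region as assumed.

I_C ≈ 6.5 mA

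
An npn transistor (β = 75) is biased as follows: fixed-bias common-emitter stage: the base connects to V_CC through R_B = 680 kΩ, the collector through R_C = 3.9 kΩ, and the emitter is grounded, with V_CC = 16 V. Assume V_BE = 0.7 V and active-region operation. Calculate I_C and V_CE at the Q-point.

Base loop: V_CC = I_B·R_B + V_BE, so I_B = (16 − 0.7)/680 kΩ = 0.0225 mA.
In the active region I_C = β·I_B = 75 × 0.0225 = 1.69 mA.
Collector loop: V_CE = V_CC − I_C·R_C = 16 − 1.69×3.9 = 9.42 V.
Since V_CE = 9.42 V > V_CE(sat) ≈ 0.2 V, the transistor is in the active region as assumed.

I_C ≈ 1.7 mA, V_CE ≈ 9.4 V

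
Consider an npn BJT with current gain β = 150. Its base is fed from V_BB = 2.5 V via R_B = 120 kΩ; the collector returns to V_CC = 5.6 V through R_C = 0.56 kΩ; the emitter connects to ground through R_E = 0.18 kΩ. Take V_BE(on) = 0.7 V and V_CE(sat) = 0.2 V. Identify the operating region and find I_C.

Assume active. Base-emitter loop: I_B = (V_BB − V_BE)/(R_B + (β+1)R_E) = (2.5 − 0.7)/(120 + 151×0.18) = 0.0122 mA.
I_C = β·I_B = 150×0.0122 = 1.83 mA.
V_CE = V_CC − I_C·R_C − I_E·R_E = 5.6 − 1.83×0.56 − 1.85×0.18 = 4.24 V > V_CE(sat), so the active-region assumption holds.

active; I_C ≈ 1.8 mA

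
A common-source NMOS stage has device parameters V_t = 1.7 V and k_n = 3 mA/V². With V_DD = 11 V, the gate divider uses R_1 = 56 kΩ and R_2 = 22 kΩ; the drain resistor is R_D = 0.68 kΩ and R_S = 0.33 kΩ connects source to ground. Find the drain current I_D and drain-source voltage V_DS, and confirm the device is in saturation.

I_D ≈ 1.4 mA, V_DS ≈ 9.6 V

V_G = V_DD·R_2/(R_1+R_2) = 11×22/78 = 3.1 V.
Assume saturation: I_D = (k_n/2)(V_GS − V_t)² with V_GS = V_G − I_D·R_S = 3.1 − 0.33·I_D.
Substituting gives 0.163·I_D² − 2.39·I_D + 2.95 = 0, with roots I_D = 1.36 or 13.3 mA.
The root I_D = 13.3 mA gives V_GS = -1.27 V ≤ V_t, so take I_D = 1.36 mA.
Then V_GS = 2.65 V and V_DS = V_DD − I_D(R_D+R_S) = 11 − 1.36×1.01 = 9.62 V.
Saturation requires V_DS ≥ V_GS − V_t = 0.953 V; 9.62 ≥ 0.953 ✓.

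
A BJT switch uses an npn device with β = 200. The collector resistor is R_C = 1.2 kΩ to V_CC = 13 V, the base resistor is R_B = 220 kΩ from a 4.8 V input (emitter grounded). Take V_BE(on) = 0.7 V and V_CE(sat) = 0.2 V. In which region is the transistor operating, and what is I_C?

active; I_C ≈ 3.7 mA

Assume active. Base-emitter loop: I_B = (V_BB − V_BE)/R_B = (4.8 − 0.7)/220 = 0.0186 mA.
I_C = β·I_B = 200×0.0186 = 3.73 mA.
V_CE = V_CC − I_C·R_C = 13 − 3.73×1.2 = 8.53 V > V_CE(sat), so the active-region assumption holds.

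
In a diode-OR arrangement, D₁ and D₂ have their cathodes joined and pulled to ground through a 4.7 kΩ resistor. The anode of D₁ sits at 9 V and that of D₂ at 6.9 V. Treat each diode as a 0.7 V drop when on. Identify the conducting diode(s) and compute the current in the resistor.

Assume both conduct. Then node N would need to be at both 9−0.7 = 8.3 V and 6.9−0.7 = 6.2 V, which is impossible.
Assume only D₁ conducts: V_N = 9 − 0.7 = 8.3 V, so I_R = 8.3/4.7 = 1.77 mA.
Check D₂: its anode-to-cathode voltage is 6.9 − 8.3 = -1.4 V < 0.7 V, so it is off. The assumption is consistent.

Only D₁ conducts; I_R ≈ 1.8 mA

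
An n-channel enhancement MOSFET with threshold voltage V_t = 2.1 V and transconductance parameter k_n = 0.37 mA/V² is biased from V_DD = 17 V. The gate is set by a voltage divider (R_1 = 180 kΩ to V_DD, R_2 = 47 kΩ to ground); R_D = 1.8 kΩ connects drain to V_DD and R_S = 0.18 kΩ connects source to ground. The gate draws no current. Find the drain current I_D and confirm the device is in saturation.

V_G = V_DD·R_2/(R_1+R_2) = 17×47/227 = 3.52 V.
Assume saturation: I_D = (k_n/2)(V_GS − V_t)² with V_GS = V_G − I_D·R_S = 3.52 − 0.18·I_D.
Substituting gives 0.00599·I_D² − 1.09·I_D + 0.373 = 0, with roots I_D = 0.341 or 182 mA.
The root I_D = 182 mA gives V_GS = -29.3 V ≤ V_t, so take I_D = 0.341 mA.
Then V_GS = 3.46 V and V_DS = V_DD − I_D(R_D+R_S) = 17 − 0.341×1.98 = 16.3 V.
Saturation requires V_DS ≥ V_GS − V_t = 1.36 V; 16.3 ≥ 1.36 ✓.

I_D ≈ 0.34 mA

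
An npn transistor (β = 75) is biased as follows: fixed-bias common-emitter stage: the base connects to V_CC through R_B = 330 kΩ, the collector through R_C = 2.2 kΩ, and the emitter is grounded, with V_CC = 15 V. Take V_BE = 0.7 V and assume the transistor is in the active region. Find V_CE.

V_CE ≈ 7.8 V

Base loop: V_CC = I_B·R_B + V_BE, so I_B = (15 − 0.7)/330 kΩ = 0.0433 mA.
In the active region I_C = β·I_B = 75 × 0.0433 = 3.25 mA.
Collector loop: V_CE = V_CC − I_C·R_C = 15 − 3.25×2.2 = 7.85 V.
Since V_CE = 7.85 V > V_CE(sat) ≈ 0.2 V, the transistor is in the active region as assumed.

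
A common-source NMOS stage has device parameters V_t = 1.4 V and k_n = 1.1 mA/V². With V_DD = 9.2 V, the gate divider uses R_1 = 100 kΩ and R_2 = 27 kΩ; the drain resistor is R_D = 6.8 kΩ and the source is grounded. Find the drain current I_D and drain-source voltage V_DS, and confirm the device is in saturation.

V_G = V_DD·R_2/(R_1+R_2) = 9.2×27/127 = 1.96 V. With the source grounded, V_GS = V_G = 1.96 V.
Assume saturation: I_D = (k_n/2)(V_GS − V_t)² = (1.1/2)×(1.96 − 1.4)² = 0.55×0.556² = 0.17 mA.
V_DS = V_DD − I_D·R_D = 9.2 − 0.17×6.8 = 8.04 V.
Saturation requires V_DS ≥ V_GS − V_t = 0.556 V; 8.04 ≥ 0.556 ✓.

I_D ≈ 0.17 mA, V_DS ≈ 8 V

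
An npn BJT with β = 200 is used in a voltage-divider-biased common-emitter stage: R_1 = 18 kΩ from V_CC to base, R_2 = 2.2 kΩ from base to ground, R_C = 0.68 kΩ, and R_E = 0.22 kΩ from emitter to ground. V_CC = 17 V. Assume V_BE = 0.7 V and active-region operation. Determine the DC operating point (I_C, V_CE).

Thevenize the base divider: V_Th = V_CC·R_2/(R_1+R_2) = 17×2.2/20.2 = 1.85 V, R_Th = R_1‖R_2 = 1.96 kΩ.
Base-emitter loop: V_Th = I_B·R_Th + V_BE + (β+1)I_B·R_E, so I_B = (1.85 − 0.7) / (1.96 + 201×0.22) = 0.0249 mA.
I_C = β·I_B = 200×0.0249 = 4.99 mA, and I_E = (β+1)I_B = 5.01 mA.
V_CE = V_CC − I_C·R_C − I_E·R_E = 17 − 4.99×0.68 − 5.01×0.22 = 12.5 V.
V_CE = 12.5 V > 0.2 V confirms active-region operation.

I_C ≈ 5 mA, V_CE ≈ 13 V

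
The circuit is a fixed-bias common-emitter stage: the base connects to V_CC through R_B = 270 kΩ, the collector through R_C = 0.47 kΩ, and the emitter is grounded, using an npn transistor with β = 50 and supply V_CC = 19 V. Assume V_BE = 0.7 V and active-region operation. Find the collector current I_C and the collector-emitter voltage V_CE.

Base loop: V_CC = I_B·R_B + V_BE, so I_B = (19 − 0.7)/270 kΩ = 0.0678 mA.
In the active region I_C = β·I_B = 50 × 0.0678 = 3.39 mA.
Collector loop: V_CE = V_CC − I_C·R_C = 19 − 3.39×0.47 = 17.4 V.
Since V_CE = 17.4 V > V_CE(sat) ≈ 0.2 V, the transistor is in the active region as assumed.

I_C ≈ 3.4 mA, V_CE ≈ 17 V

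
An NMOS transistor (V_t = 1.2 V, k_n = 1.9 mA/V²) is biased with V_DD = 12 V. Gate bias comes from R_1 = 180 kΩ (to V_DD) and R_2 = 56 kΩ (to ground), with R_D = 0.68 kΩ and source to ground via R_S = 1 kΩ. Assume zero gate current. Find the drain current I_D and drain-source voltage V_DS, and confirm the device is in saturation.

V_G = V_DD·R_2/(R_1+R_2) = 12×56/236 = 2.85 V.
Assume saturation: I_D = (k_n/2)(V_GS − V_t)² with V_GS = V_G − I_D·R_S = 2.85 − 1·I_D.
Substituting gives 0.95·I_D² − 4.13·I_D + 2.58 = 0, with roots I_D = 0.756 or 3.59 mA.
The root I_D = 3.59 mA gives V_GS = -0.744 V ≤ V_t, so take I_D = 0.756 mA.
Then V_GS = 2.09 V and V_DS = V_DD − I_D(R_D+R_S) = 12 − 0.756×1.68 = 10.7 V.
Saturation requires V_DS ≥ V_GS − V_t = 0.892 V; 10.7 ≥ 0.892 ✓.

I_D ≈ 0.76 mA, V_DS ≈ 11 V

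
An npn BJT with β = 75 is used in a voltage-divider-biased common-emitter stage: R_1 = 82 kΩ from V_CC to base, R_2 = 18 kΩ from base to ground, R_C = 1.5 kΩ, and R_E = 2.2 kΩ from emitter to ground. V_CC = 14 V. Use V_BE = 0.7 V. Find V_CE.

Thevenize the base divider: V_Th = V_CC·R_2/(R_1+R_2) = 14×18/100 = 2.52 V, R_Th = R_1‖R_2 = 14.8 kΩ.
Base-emitter loop: V_Th = I_B·R_Th + V_BE + (β+1)I_B·R_E, so I_B = (2.52 − 0.7) / (14.8 + 76×2.2) = 0.01 mA.
I_C = β·I_B = 75×0.01 = 0.75 mA, and I_E = (β+1)I_B = 0.76 mA.
V_CE = V_CC − I_C·R_C − I_E·R_E = 14 − 0.75×1.5 − 0.76×2.2 = 11.2 V.
V_CE = 11.2 V > 0.2 V confirms active-region operation.

V_CE ≈ 11 V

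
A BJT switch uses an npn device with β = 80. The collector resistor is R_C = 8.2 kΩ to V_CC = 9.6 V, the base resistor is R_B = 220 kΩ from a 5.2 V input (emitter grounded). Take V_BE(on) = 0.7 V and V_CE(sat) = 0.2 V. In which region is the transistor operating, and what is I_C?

Assume active: I_B = (5.2 − 0.7)/220 = 0.0205 mA, giving I_C = β·I_B = 1.64 mA.
But then V_CE = 9.6 − 1.64×8.2 = -3.82 V < V_CE(sat) = 0.2 V — impossible in the active region.
So the transistor is saturated. With V_CE = 0.2 V, I_C = (V_CC − 0.2)/R_C = 9.4/8.2 = 1.15 mA.
Check: β·I_B = 1.64 mA > I_C = 1.15 mA, confirming saturation.

saturation; I_C ≈ 1.1 mA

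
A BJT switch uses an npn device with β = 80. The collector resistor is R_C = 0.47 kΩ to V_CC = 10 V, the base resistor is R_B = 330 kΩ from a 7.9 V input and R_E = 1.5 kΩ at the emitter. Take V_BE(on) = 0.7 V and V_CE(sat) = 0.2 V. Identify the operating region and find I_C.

active; I_C ≈ 1.3 mA

Assume active. Base-emitter loop: I_B = (V_BB − V_BE)/(R_B + (β+1)R_E) = (7.9 − 0.7)/(330 + 81×1.5) = 0.0159 mA.
I_C = β·I_B = 80×0.0159 = 1.28 mA.
V_CE = V_CC − I_C·R_C − I_E·R_E = 10 − 1.28×0.47 − 1.29×1.5 = 7.46 V > V_CE(sat), so the active-region assumption holds.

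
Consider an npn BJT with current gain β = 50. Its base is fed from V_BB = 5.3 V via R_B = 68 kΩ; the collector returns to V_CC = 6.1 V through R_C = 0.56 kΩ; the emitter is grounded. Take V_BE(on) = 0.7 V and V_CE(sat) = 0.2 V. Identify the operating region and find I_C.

active; I_C ≈ 3.4 mA

Assume active. Base-emitter loop: I_B = (V_BB − V_BE)/R_B = (5.3 − 0.7)/68 = 0.0676 mA.
I_C = β·I_B = 50×0.0676 = 3.38 mA.
V_CE = V_CC − I_C·R_C = 6.1 − 3.38×0.56 = 4.21 V > V_CE(sat), so the active-region assumption holds.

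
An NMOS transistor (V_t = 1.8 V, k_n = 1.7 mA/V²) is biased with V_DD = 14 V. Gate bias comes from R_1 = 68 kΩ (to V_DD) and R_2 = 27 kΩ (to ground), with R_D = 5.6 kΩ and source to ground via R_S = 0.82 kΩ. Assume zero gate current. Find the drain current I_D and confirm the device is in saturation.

I_D ≈ 1.2 mA

V_G = V_DD·R_2/(R_1+R_2) = 14×27/95 = 3.98 V.
Assume saturation: I_D = (k_n/2)(V_GS − V_t)² with V_GS = V_G − I_D·R_S = 3.98 − 0.82·I_D.
Substituting gives 0.572·I_D² − 4.04·I_D + 4.04 = 0, with roots I_D = 1.21 or 5.86 mA.
The root I_D = 5.86 mA gives V_GS = -0.825 V ≤ V_t, so take I_D = 1.21 mA.
Then V_GS = 2.99 V and V_DS = V_DD − I_D(R_D+R_S) = 14 − 1.21×6.42 = 6.26 V.
Saturation requires V_DS ≥ V_GS − V_t = 1.19 V; 6.26 ≥ 1.19 ✓.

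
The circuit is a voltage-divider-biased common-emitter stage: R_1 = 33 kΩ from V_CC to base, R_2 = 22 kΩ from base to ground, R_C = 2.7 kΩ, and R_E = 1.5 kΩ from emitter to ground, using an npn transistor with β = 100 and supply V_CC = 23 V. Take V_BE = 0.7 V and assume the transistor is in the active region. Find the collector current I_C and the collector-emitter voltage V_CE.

Thevenize the base divider: V_Th = V_CC·R_2/(R_1+R_2) = 23×22/55 = 9.2 V, R_Th = R_1‖R_2 = 13.2 kΩ.
Base-emitter loop: V_Th = I_B·R_Th + V_BE + (β+1)I_B·R_E, so I_B = (9.2 − 0.7) / (13.2 + 101×1.5) = 0.0516 mA.
I_C = β·I_B = 100×0.0516 = 5.16 mA, and I_E = (β+1)I_B = 5.21 mA.
V_CE = V_CC − I_C·R_C − I_E·R_E = 23 − 5.16×2.7 − 5.21×1.5 = 1.25 V.
V_CE = 1.25 V > 0.2 V confirms active-region operation.

I_C ≈ 5.2 mA, V_CE ≈ 1.2 V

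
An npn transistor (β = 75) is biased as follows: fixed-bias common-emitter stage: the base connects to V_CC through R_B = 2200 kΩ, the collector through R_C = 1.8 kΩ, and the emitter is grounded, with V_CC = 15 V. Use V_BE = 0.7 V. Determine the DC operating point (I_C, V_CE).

I_C ≈ 0.49 mA, V_CE ≈ 14 V

Base loop: V_CC = I_B·R_B + V_BE, so I_B = (15 − 0.7)/2200 kΩ = 0.0065 mA.
In the active region I_C = β·I_B = 75 × 0.0065 = 0.488 mA.
Collector loop: V_CE = V_CC − I_C·R_C = 15 − 0.488×1.8 = 14.1 V.
Since V_CE = 14.1 V > V_CE(sat) ≈ 0.2 V, the transistor is in the active region as assumed.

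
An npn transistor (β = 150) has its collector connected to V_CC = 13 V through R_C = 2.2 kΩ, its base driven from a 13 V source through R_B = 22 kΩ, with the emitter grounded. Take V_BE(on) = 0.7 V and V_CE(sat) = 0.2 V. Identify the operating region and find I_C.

saturation; I_C ≈ 5.8 mA

Assume active: I_B = (13 − 0.7)/22 = 0.559 mA, giving I_C = β·I_B = 83.9 mA.
But then V_CE = 13 − 83.9×2.2 = -172 V < V_CE(sat) = 0.2 V — impossible in the active region.
So the transistor is saturated. With V_CE = 0.2 V, I_C = (V_CC − 0.2)/R_C = 12.8/2.2 = 5.82 mA.
Check: β·I_B = 83.9 mA > I_C = 5.82 mA, confirming saturation.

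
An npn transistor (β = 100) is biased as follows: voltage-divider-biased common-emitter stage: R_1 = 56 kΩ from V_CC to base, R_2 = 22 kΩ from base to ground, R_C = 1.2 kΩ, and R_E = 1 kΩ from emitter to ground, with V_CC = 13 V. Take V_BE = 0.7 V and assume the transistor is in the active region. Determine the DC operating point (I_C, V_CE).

I_C ≈ 2.5 mA, V_CE ≈ 7.4 V

Thevenize the base divider: V_Th = V_CC·R_2/(R_1+R_2) = 13×22/78 = 3.67 V, R_Th = R_1‖R_2 = 15.8 kΩ.
Base-emitter loop: V_Th = I_B·R_Th + V_BE + (β+1)I_B·R_E, so I_B = (3.67 − 0.7) / (15.8 + 101×1) = 0.0254 mA.
I_C = β·I_B = 100×0.0254 = 2.54 mA, and I_E = (β+1)I_B = 2.57 mA.
V_CE = V_CC − I_C·R_C − I_E·R_E = 13 − 2.54×1.2 − 2.57×1 = 7.39 V.
V_CE = 7.39 V > 0.2 V confirms active-region operation.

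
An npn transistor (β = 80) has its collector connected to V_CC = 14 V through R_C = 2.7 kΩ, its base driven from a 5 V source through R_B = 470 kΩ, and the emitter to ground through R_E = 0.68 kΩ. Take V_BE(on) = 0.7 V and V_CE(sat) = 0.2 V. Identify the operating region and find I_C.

Assume active. Base-emitter loop: I_B = (V_BB − V_BE)/(R_B + (β+1)R_E) = (5 − 0.7)/(470 + 81×0.68) = 0.00819 mA.
I_C = β·I_B = 80×0.00819 = 0.655 mA.
V_CE = V_CC − I_C·R_C − I_E·R_E = 14 − 0.655×2.7 − 0.663×0.68 = 11.8 V > V_CE(sat), so the active-region assumption holds.

active; I_C ≈ 0.66 mA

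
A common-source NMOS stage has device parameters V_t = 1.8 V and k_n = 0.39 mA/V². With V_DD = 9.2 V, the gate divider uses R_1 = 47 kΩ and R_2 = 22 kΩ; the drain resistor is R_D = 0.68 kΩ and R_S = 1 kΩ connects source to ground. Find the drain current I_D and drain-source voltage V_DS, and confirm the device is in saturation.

I_D ≈ 0.18 mA, V_DS ≈ 8.9 V

V_G = V_DD·R_2/(R_1+R_2) = 9.2×22/69 = 2.93 V.
Assume saturation: I_D = (k_n/2)(V_GS − V_t)² with V_GS = V_G − I_D·R_S = 2.93 − 1·I_D.
Substituting gives 0.195·I_D² − 1.44·I_D + 0.25 = 0, with roots I_D = 0.178 or 7.22 mA.
The root I_D = 7.22 mA gives V_GS = -4.28 V ≤ V_t, so take I_D = 0.178 mA.
Then V_GS = 2.76 V and V_DS = V_DD − I_D(R_D+R_S) = 9.2 − 0.178×1.68 = 8.9 V.
Saturation requires V_DS ≥ V_GS − V_t = 0.955 V; 8.9 ≥ 0.955 ✓.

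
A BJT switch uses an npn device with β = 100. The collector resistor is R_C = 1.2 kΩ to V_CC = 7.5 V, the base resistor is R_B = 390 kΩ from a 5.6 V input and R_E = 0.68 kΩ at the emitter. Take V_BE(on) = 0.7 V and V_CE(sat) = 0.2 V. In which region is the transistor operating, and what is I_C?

Assume active. Base-emitter loop: I_B = (V_BB − V_BE)/(R_B + (β+1)R_E) = (5.6 − 0.7)/(390 + 101×0.68) = 0.0107 mA.
I_C = β·I_B = 100×0.0107 = 1.07 mA.
V_CE = V_CC − I_C·R_C − I_E·R_E = 7.5 − 1.07×1.2 − 1.08×0.68 = 5.48 V > V_CE(sat), so the active-region assumption holds.

active; I_C ≈ 1.1 mA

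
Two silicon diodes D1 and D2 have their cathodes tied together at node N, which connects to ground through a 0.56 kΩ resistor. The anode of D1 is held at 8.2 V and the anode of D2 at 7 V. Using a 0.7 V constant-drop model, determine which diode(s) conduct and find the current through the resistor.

Assume both conduct. Then node N would need to be at both 8.2−0.7 = 7.5 V and 7−0.7 = 6.3 V, which is impossible.
Assume only D1 conducts: V_N = 8.2 − 0.7 = 7.5 V, so I_R = 7.5/0.56 = 13.4 mA.
Check D2: its anode-to-cathode voltage is 7 − 7.5 = -0.5 V < 0.7 V, so it is off. The assumption is consistent.

Only D1 conducts; I_R ≈ 13 mA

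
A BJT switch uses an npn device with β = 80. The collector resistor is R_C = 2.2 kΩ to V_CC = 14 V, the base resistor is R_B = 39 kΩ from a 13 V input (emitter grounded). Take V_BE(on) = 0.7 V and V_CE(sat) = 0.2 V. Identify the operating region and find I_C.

Assume active: I_B = (13 − 0.7)/39 = 0.315 mA, giving I_C = β·I_B = 25.2 mA.
But then V_CE = 14 − 25.2×2.2 = -41.5 V < V_CE(sat) = 0.2 V — impossible in the active region.
So the transistor is saturated. With V_CE = 0.2 V, I_C = (V_CC − 0.2)/R_C = 13.8/2.2 = 6.27 mA.
Check: β·I_B = 25.2 mA > I_C = 6.27 mA, confirming saturation.

saturation; I_C ≈ 6.3 mA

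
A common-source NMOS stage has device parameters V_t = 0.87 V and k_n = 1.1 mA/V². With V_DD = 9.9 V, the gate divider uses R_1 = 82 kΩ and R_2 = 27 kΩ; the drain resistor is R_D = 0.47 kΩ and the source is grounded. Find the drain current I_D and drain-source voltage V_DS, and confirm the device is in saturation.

I_D ≈ 1.4 mA, V_DS ≈ 9.3 V

V_G = V_DD·R_2/(R_1+R_2) = 9.9×27/109 = 2.45 V. With the source grounded, V_GS = V_G = 2.45 V.
Assume saturation: I_D = (k_n/2)(V_GS − V_t)² = (1.1/2)×(2.45 − 0.87)² = 0.55×1.58² = 1.38 mA.
V_DS = V_DD − I_D·R_D = 9.9 − 1.38×0.47 = 9.25 V.
Saturation requires V_DS ≥ V_GS − V_t = 1.58 V; 9.25 ≥ 1.58 ✓.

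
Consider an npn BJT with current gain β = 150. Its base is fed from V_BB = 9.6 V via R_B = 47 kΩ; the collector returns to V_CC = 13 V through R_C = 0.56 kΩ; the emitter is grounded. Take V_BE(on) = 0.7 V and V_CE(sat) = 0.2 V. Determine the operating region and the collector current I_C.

Assume active: I_B = (9.6 − 0.7)/47 = 0.189 mA, giving I_C = β·I_B = 28.4 mA.
But then V_CE = 13 − 28.4×0.56 = -2.91 V < V_CE(sat) = 0.2 V — impossible in the active region.
So the transistor is saturated. With V_CE = 0.2 V, I_C = (V_CC − 0.2)/R_C = 12.8/0.56 = 22.9 mA.
Check: β·I_B = 28.4 mA > I_C = 22.9 mA, confirming saturation.

saturation; I_C ≈ 23 mA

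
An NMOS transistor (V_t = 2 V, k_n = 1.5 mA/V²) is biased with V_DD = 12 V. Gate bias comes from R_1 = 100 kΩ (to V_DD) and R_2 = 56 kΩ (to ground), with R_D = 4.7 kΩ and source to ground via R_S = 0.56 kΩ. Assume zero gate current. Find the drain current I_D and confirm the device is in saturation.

I_D ≈ 1.6 mA

V_G = V_DD·R_2/(R_1+R_2) = 12×56/156 = 4.31 V.
Assume saturation: I_D = (k_n/2)(V_GS − V_t)² with V_GS = V_G − I_D·R_S = 4.31 − 0.56·I_D.
Substituting gives 0.235·I_D² − 2.94·I_D + 3.99 = 0, with roots I_D = 1.55 or 10.9 mA.
The root I_D = 10.9 mA gives V_GS = -1.82 V ≤ V_t, so take I_D = 1.55 mA.
Then V_GS = 3.44 V and V_DS = V_DD − I_D(R_D+R_S) = 12 − 1.55×5.26 = 3.84 V.
Saturation requires V_DS ≥ V_GS − V_t = 1.44 V; 3.84 ≥ 1.44 ✓.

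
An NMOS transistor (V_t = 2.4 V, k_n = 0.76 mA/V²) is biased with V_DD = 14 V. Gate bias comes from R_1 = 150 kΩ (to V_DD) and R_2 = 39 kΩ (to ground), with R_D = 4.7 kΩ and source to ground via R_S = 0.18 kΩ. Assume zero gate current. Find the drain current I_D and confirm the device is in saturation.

I_D ≈ 0.085 mA

V_G = V_DD·R_2/(R_1+R_2) = 14×39/189 = 2.89 V.
Assume saturation: I_D = (k_n/2)(V_GS − V_t)² with V_GS = V_G − I_D·R_S = 2.89 − 0.18·I_D.
Substituting gives 0.0123·I_D² − 1.07·I_D + 0.0908 = 0, with roots I_D = 0.0852 or 86.6 mA.
The root I_D = 86.6 mA gives V_GS = -12.7 V ≤ V_t, so take I_D = 0.0852 mA.
Then V_GS = 2.87 V and V_DS = V_DD − I_D(R_D+R_S) = 14 − 0.0852×4.88 = 13.6 V.
Saturation requires V_DS ≥ V_GS − V_t = 0.474 V; 13.6 ≥ 0.474 ✓.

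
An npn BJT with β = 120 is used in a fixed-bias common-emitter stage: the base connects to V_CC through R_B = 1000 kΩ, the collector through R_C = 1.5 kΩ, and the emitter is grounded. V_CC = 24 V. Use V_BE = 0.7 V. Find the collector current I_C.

Base loop: V_CC = I_B·R_B + V_BE, so I_B = (24 − 0.7)/1000 kΩ = 0.0233 mA.
In the active region I_C = β·I_B = 120 × 0.0233 = 2.8 mA.
Collector loop: V_CE = V_CC − I_C·R_C = 24 − 2.8×1.5 = 19.8 V.
Since V_CE = 19.8 V > V_CE(sat) ≈ 0.2 V, the transistor is in the active region as assumed.

I_C ≈ 2.8 mA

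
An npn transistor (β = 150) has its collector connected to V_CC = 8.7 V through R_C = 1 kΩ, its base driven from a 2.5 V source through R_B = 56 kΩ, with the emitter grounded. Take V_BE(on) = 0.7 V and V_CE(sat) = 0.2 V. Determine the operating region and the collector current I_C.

active; I_C ≈ 4.8 mA

Assume active. Base-emitter loop: I_B = (V_BB − V_BE)/R_B = (2.5 − 0.7)/56 = 0.0321 mA.
I_C = β·I_B = 150×0.0321 = 4.82 mA.
V_CE = V_CC − I_C·R_C = 8.7 − 4.82×1 = 3.88 V > V_CE(sat), so the active-region assumption holds.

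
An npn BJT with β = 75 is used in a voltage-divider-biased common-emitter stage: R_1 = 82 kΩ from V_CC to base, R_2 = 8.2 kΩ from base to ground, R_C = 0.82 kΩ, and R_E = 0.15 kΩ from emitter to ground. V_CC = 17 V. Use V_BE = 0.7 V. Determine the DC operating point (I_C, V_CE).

Thevenize the base divider: V_Th = V_CC·R_2/(R_1+R_2) = 17×8.2/90.2 = 1.55 V, R_Th = R_1‖R_2 = 7.45 kΩ.
Base-emitter loop: V_Th = I_B·R_Th + V_BE + (β+1)I_B·R_E, so I_B = (1.55 − 0.7) / (7.45 + 76×0.15) = 0.0448 mA.
I_C = β·I_B = 75×0.0448 = 3.36 mA, and I_E = (β+1)I_B = 3.41 mA.
V_CE = V_CC − I_C·R_C − I_E·R_E = 17 − 3.36×0.82 − 3.41×0.15 = 13.7 V.
V_CE = 13.7 V > 0.2 V confirms active-region operation.

I_C ≈ 3.4 mA, V_CE ≈ 14 V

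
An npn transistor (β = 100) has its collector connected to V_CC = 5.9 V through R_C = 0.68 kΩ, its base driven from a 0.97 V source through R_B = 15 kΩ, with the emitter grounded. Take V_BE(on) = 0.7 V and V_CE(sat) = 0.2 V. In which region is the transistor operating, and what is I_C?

Assume active. Base-emitter loop: I_B = (V_BB − V_BE)/R_B = (0.97 − 0.7)/15 = 0.018 mA.
I_C = β·I_B = 100×0.018 = 1.8 mA.
V_CE = V_CC − I_C·R_C = 5.9 − 1.8×0.68 = 4.68 V > V_CE(sat), so the active-region assumption holds.

active; I_C ≈ 1.8 mA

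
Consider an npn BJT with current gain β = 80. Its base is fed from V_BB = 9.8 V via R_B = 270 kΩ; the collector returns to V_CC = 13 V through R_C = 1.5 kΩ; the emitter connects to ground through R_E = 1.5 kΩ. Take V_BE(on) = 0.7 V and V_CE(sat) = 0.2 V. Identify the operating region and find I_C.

Assume active. Base-emitter loop: I_B = (V_BB − V_BE)/(R_B + (β+1)R_E) = (9.8 − 0.7)/(270 + 81×1.5) = 0.0232 mA.
I_C = β·I_B = 80×0.0232 = 1.86 mA.
V_CE = V_CC − I_C·R_C − I_E·R_E = 13 − 1.86×1.5 − 1.88×1.5 = 7.39 V > V_CE(sat), so the active-region assumption holds.

active; I_C ≈ 1.9 mA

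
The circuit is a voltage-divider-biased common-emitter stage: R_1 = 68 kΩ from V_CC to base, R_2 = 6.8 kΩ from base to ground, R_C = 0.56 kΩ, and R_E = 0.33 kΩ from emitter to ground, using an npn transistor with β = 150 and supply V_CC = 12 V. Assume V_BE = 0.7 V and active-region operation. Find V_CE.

V_CE ≈ 11 V

Thevenize the base divider: V_Th = V_CC·R_2/(R_1+R_2) = 12×6.8/74.8 = 1.09 V, R_Th = R_1‖R_2 = 6.18 kΩ.
Base-emitter loop: V_Th = I_B·R_Th + V_BE + (β+1)I_B·R_E, so I_B = (1.09 − 0.7) / (6.18 + 151×0.33) = 0.00698 mA.
I_C = β·I_B = 150×0.00698 = 1.05 mA, and I_E = (β+1)I_B = 1.05 mA.
V_CE = V_CC − I_C·R_C − I_E·R_E = 12 − 1.05×0.56 − 1.05×0.33 = 11.1 V.
V_CE = 11.1 V > 0.2 V confirms active-region operation.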